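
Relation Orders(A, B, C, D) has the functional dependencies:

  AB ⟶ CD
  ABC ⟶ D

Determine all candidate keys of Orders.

{A, B}⁺: AB→CD adds C, D → {A, B, C, D}.

{A, B}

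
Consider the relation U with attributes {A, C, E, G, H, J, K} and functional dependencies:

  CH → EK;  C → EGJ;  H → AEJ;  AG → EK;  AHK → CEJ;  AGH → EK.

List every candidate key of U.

{C, H}; {G, H}; {H, K}

Attribute H never appears on the right-hand side of any dependency, so H must belong to every candidate key.
{H}⁺ = {A, E, H, J}, which is not all of the schema, so we must add further attributes.
{C, H}⁺: CH→EK adds E, K; C→EGJ adds G, J; H→AEJ adds A → {A, C, E, G, H, J, K}. Minimal: {H}⁺ = {A, E, H, J}; {C}⁺ = {C, E, G, J} — none reach the full schema.
{G, H}⁺: H→AEJ adds A, E, J; AG→EK adds K; AHK→CEJ adds C → {A, C, E, G, H, J, K}. Minimal: {H}⁺ = {A, E, H, J}; {G}⁺ = {G} — none reach the full schema.
{H, K}⁺: H→AEJ adds A, E, J; AHK→CEJ adds C; C→EGJ adds G → {A, C, E, G, H, J, K}. Minimal: {K}⁺ = {K}; {H}⁺ = {A, E, H, J} — none reach the full schema.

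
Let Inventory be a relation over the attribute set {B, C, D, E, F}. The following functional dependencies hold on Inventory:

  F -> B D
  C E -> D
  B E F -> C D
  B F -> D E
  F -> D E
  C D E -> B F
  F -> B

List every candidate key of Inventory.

{F}; {C, E}

{F}⁺: F→BD adds B, D; BF→DE adds E; BEF→CD adds C → {B, C, D, E, F}.
{C, E}⁺: CE→D adds D; CDE→BF adds B, F → {B, C, D, E, F}. Minimal: {E}⁺ = {E}; {C}⁺ = {C} — none reach the full schema.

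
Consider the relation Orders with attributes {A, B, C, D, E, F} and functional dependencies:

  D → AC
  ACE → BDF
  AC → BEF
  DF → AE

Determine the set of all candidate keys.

{D}⁺: D→AC adds A, C; AC→BEF adds B, E, F → {A, B, C, D, E, F}.
{A, C}⁺: AC→BEF adds B, E, F; ACE→BDF adds D → {A, B, C, D, E, F}.

{D}; {A, C}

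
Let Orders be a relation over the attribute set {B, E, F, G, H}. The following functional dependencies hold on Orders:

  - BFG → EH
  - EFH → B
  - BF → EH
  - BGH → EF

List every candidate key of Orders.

BFG, BGH, EFGH

{B, F, G}⁺: BFG→EH adds E, H → {B, E, F, G, H}. Minimal: {F, G}⁺ = {F, G}; {B, G}⁺ = {B, G}; {B, F}⁺ = {B, E, F, H} — none reach the full schema.
{B, G, H}⁺: BGH→EF adds E, F → {B, E, F, G, H}. Minimal: {G, H}⁺ = {G, H}; {B, H}⁺ = {B, H}; {B, G}⁺ = {B, G} — none reach the full schema.
{E, F, G, H}⁺: EFH→B adds B → {B, E, F, G, H}. Minimal: {F, G, H}⁺ = {F, G, H}; {E, G, H}⁺ = {E, G, H}; {E, F, H}⁺ = {B, E, F, H}; … — none reach the full schema.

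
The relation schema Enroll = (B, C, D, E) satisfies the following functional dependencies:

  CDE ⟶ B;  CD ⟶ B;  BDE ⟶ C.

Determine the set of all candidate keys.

{B, D, E}, {C, D, E}

Attributes D, E never appear on any right-hand side, so every candidate key must contain {D, E}.
{D, E}⁺ = {D, E}, which is not all of the schema, so we must add further attributes.
{B, D, E}⁺: BDE→C adds C → {B, C, D, E}.
{C, D, E}⁺: CDE→B adds B → {B, C, D, E}.
Any other superkey contains one of these as a subset, so there are no further candidate keys.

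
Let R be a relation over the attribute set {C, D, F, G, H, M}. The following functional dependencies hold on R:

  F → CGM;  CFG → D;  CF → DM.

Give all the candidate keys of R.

{F, H}

{F, H}⁺: F→CGM adds C, G, M; CFG→D adds D → {C, D, F, G, H, M}. Minimal: {H}⁺ = {H}; {F}⁺ = {C, D, F, G, M} — none reach the full schema.
No other minimal superkey exists.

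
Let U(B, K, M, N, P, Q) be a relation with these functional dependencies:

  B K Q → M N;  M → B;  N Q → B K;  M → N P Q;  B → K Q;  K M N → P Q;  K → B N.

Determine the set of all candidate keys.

{B}, {K}, {M}, {N, Q}

{B}⁺: B→KQ adds K, Q; K→BN adds N; BKQ→MN adds M; M→NPQ adds P → {B, K, M, N, P, Q}.
{K}⁺: K→BN adds B, N; B→KQ adds Q; BKQ→MN adds M; M→NPQ adds P → {B, K, M, N, P, Q}.
{M}⁺: M→B adds B; M→NPQ adds N, P, Q; B→KQ adds K → {B, K, M, N, P, Q}.
{N, Q}⁺: NQ→BK adds B, K; BKQ→MN adds M; M→NPQ adds P → {B, K, M, N, P, Q}. Minimal: {Q}⁺ = {Q}; {N}⁺ = {N} — none reach the full schema.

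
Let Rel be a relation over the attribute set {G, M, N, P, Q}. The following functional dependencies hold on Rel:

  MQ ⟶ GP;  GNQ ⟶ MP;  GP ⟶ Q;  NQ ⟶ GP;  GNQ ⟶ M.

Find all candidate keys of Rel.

Attribute N never appears on the right-hand side of any dependency, so N must belong to every candidate key.
{N}⁺ = {N}, which is not all of the schema, so we must add further attributes.
{N, Q}⁺: NQ→GP adds G, P; GNQ→M adds M → {G, M, N, P, Q}. Minimal: {Q}⁺ = {Q}; {N}⁺ = {N} — none reach the full schema.
{G, N, P}⁺: GP→Q adds Q; GNQ→M adds M → {G, M, N, P, Q}. Minimal: {N, P}⁺ = {N, P}; {G, P}⁺ = {G, P, Q}; {G, N}⁺ = {G, N} — none reach the full schema.
Any other superkey contains one of these as a subset, so there are no further candidate keys.

{N, Q}; {G, N, P}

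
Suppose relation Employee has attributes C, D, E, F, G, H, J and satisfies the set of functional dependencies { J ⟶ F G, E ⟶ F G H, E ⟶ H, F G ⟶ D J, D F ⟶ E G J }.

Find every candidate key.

Attribute C never appears on the right-hand side of any dependency, so C must belong to every candidate key.
{C}⁺ = {C}, which is not all of the schema, so we must add further attributes.
{C, E}⁺: E→FGH adds F, G, H; FG→DJ adds D, J → {C, D, E, F, G, H, J}. Minimal: {E}⁺ = {D, E, F, G, H, J}; {C}⁺ = {C} — none reach the full schema.
{C, J}⁺: J→FG adds F, G; FG→DJ adds D; DF→EGJ adds E; E→FGH adds H → {C, D, E, F, G, H, J}. Minimal: {J}⁺ = {D, E, F, G, H, J}; {C}⁺ = {C} — none reach the full schema.
{C, D, F}⁺: DF→EGJ adds E, G, J; E→FGH adds H → {C, D, E, F, G, H, J}. Minimal: {D, F}⁺ = {D, E, F, G, H, J}; {C, F}⁺ = {C, F}; {C, D}⁺ = {C, D} — none reach the full schema.
{C, F, G}⁺: FG→DJ adds D, J; DF→EGJ adds E; E→FGH adds H → {C, D, E, F, G, H, J}. Minimal: {F, G}⁺ = {D, E, F, G, H, J}; {C, G}⁺ = {C, G}; {C, F}⁺ = {C, F} — none reach the full schema.

{C, E}; {C, J}; {C, D, F}; {C, F, G}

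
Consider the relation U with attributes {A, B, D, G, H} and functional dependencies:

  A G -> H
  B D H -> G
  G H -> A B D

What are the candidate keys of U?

{A, G}⁺: AG→H adds H; GH→ABD adds B, D → {A, B, D, G, H}.
{G, H}⁺: GH→ABD adds A, B, D → {A, B, D, G, H}.
{B, D, H}⁺: BDH→G adds G; GH→ABD adds A → {A, B, D, G, H}.

AG, GH, BDH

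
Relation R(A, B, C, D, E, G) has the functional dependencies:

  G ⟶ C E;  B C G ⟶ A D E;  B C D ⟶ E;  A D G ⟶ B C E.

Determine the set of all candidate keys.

BG, ADG

Attribute G never appears on the right-hand side of any dependency, so G must belong to every candidate key.
{G}⁺ = {C, E, G}, which is not all of the schema, so we must add further attributes.
{B, G}⁺: G→CE adds C, E; BCG→ADE adds A, D → {A, B, C, D, E, G}.
{A, D, G}⁺: G→CE adds C, E; ADG→BCE adds B → {A, B, C, D, E, G}.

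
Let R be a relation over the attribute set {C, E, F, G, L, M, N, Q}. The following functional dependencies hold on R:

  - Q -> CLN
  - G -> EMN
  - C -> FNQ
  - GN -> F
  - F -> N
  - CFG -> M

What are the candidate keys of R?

{C, G}; {G, Q}

Attribute G never appears on the right-hand side of any dependency, so G must belong to every candidate key.
{G}⁺ = {E, F, G, M, N}, which is not all of the schema, so we must add further attributes.
{C, G}⁺: G→EMN adds E, M, N; C→FNQ adds F, Q; Q→CLN adds L → {C, E, F, G, L, M, N, Q}. Minimal: {G}⁺ = {E, F, G, M, N}; {C}⁺ = {C, F, L, N, Q} — none reach the full schema.
{G, Q}⁺: Q→CLN adds C, L, N; G→EMN adds E, M; C→FNQ adds F → {C, E, F, G, L, M, N, Q}. Minimal: {Q}⁺ = {C, F, L, N, Q}; {G}⁺ = {E, F, G, M, N} — none reach the full schema.
Any other superkey contains one of these as a subset, so there are no further candidate keys.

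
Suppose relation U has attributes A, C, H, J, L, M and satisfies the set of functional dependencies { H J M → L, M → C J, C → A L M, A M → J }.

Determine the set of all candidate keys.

Attribute H never appears on the right-hand side of any dependency, so H must belong to every candidate key.
{H}⁺ = {H}, which is not all of the schema, so we must add further attributes.
{C, H}⁺: C→ALM adds A, L, M; AM→J adds J → {A, C, H, J, L, M}. Minimal: {H}⁺ = {H}; {C}⁺ = {A, C, J, L, M} — none reach the full schema.
{H, M}⁺: M→CJ adds C, J; C→ALM adds A, L → {A, C, H, J, L, M}. Minimal: {M}⁺ = {A, C, J, L, M}; {H}⁺ = {H} — none reach the full schema.
Any other superkey contains one of these as a subset, so there are no further candidate keys.

(C, H); (H, M)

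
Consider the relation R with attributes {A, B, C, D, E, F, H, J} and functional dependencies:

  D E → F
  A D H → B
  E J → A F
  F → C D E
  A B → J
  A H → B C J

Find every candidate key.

AEH; AFH; EHJ; FHJ

Attribute H never appears on the right-hand side of any dependency, so H must belong to every candidate key.
{H}⁺ = {H}, which is not all of the schema, so we must add further attributes.
{A, E, H}⁺: AH→BCJ adds B, C, J; EJ→AF adds F; F→CDE adds D → {A, B, C, D, E, F, H, J}. Minimal: {E, H}⁺ = {E, H}; {A, H}⁺ = {A, B, C, H, J}; {A, E}⁺ = {A, E} — none reach the full schema.
{A, F, H}⁺: F→CDE adds C, D, E; AH→BCJ adds B, J → {A, B, C, D, E, F, H, J}. Minimal: {F, H}⁺ = {C, D, E, F, H}; {A, H}⁺ = {A, B, C, H, J}; {A, F}⁺ = {A, C, D, E, F} — none reach the full schema.
{E, H, J}⁺: EJ→AF adds A, F; F→CDE adds C, D; AH→BCJ adds B → {A, B, C, D, E, F, H, J}. Minimal: {H, J}⁺ = {H, J}; {E, J}⁺ = {A, C, D, E, F, J}; {E, H}⁺ = {E, H} — none reach the full schema.
{F, H, J}⁺: F→CDE adds C, D, E; EJ→AF adds A; AH→BCJ adds B → {A, B, C, D, E, F, H, J}. Minimal: {H, J}⁺ = {H, J}; {F, J}⁺ = {A, C, D, E, F, J}; {F, H}⁺ = {C, D, E, F, H} — none reach the full schema.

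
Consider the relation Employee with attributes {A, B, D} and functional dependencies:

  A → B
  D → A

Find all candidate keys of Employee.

{D}

Attribute D never appears on the right-hand side of any dependency, so D must belong to every candidate key.
{D}⁺ = {A, B, D}, which is all of the schema, so {D} is the only candidate key.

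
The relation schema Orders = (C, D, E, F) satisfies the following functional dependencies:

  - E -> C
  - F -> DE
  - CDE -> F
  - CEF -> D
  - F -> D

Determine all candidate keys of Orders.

{F}⁺: F→DE adds D, E; E→C adds C → {C, D, E, F}.
{D, E}⁺: E→C adds C; CDE→F adds F → {C, D, E, F}. Minimal: {E}⁺ = {C, E}; {D}⁺ = {D} — none reach the full schema.
Any other superkey contains one of these as a subset, so there are no further candidate keys.

(F); (D, E)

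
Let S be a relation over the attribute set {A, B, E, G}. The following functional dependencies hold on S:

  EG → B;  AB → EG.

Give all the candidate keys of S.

Attribute A never appears on the right-hand side of any dependency, so A must belong to every candidate key.
{A}⁺ = {A}, which is not all of the schema, so we must add further attributes.
{A, B}⁺: AB→EG adds E, G → {A, B, E, G}. Minimal: {B}⁺ = {B}; {A}⁺ = {A} — none reach the full schema.
{A, E, G}⁺: EG→B adds B → {A, B, E, G}. Minimal: {E, G}⁺ = {B, E, G}; {A, G}⁺ = {A, G}; {A, E}⁺ = {A, E} — none reach the full schema.

AB; AEG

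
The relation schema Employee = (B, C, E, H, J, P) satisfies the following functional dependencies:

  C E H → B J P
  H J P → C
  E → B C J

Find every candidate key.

{E, H}

Attributes E, H never appear on any right-hand side, so every candidate key must contain {E, H}.
{E, H}⁺ = {B, C, E, H, J, P}, which is all of the schema, so {E, H} is the only candidate key.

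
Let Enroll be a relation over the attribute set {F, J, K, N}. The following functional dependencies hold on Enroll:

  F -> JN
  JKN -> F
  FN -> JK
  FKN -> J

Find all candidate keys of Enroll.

{F}, {J, K, N}

{F}⁺: F→JN adds J, N; FN→JK adds K → {F, J, K, N}.
{J, K, N}⁺: JKN→F adds F → {F, J, K, N}. Minimal: {K, N}⁺ = {K, N}; {J, N}⁺ = {J, N}; {J, K}⁺ = {J, K} — none reach the full schema.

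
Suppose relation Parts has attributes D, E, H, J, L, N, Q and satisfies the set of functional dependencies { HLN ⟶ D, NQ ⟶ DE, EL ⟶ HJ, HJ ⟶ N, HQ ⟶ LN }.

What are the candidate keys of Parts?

Attribute Q never appears on the right-hand side of any dependency, so Q must belong to every candidate key.
{Q}⁺ = {Q}, which is not all of the schema, so we must add further attributes.
{H, Q}⁺: HQ→LN adds L, N; HLN→D adds D; NQ→DE adds E; EL→HJ adds J → {D, E, H, J, L, N, Q}. Minimal: {Q}⁺ = {Q}; {H}⁺ = {H} — none reach the full schema.
{E, L, Q}⁺: EL→HJ adds H, J; HJ→N adds N; HLN→D adds D → {D, E, H, J, L, N, Q}. Minimal: {L, Q}⁺ = {L, Q}; {E, Q}⁺ = {E, Q}; {E, L}⁺ = {D, E, H, J, L, N} — none reach the full schema.
{L, N, Q}⁺: NQ→DE adds D, E; EL→HJ adds H, J → {D, E, H, J, L, N, Q}. Minimal: {N, Q}⁺ = {D, E, N, Q}; {L, Q}⁺ = {L, Q}; {L, N}⁺ = {L, N} — none reach the full schema.
Any other superkey contains one of these as a subset, so there are no further candidate keys.

{H, Q}; {E, L, Q}; {L, N, Q}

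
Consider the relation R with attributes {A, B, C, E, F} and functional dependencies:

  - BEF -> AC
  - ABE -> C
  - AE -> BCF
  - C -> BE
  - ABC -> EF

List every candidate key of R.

{A, C}; {A, E}; {C, F}; {B, E, F}

{A, C}⁺: C→BE adds B, E; ABC→EF adds F → {A, B, C, E, F}. Minimal: {C}⁺ = {B, C, E}; {A}⁺ = {A} — none reach the full schema.
{A, E}⁺: AE→BCF adds B, C, F → {A, B, C, E, F}. Minimal: {E}⁺ = {E}; {A}⁺ = {A} — none reach the full schema.
{C, F}⁺: C→BE adds B, E; BEF→AC adds A → {A, B, C, E, F}. Minimal: {F}⁺ = {F}; {C}⁺ = {B, C, E} — none reach the full schema.
{B, E, F}⁺: BEF→AC adds A, C → {A, B, C, E, F}. Minimal: {E, F}⁺ = {E, F}; {B, F}⁺ = {B, F}; {B, E}⁺ = {B, E} — none reach the full schema.
Any other superkey contains one of these as a subset, so there are no further candidate keys.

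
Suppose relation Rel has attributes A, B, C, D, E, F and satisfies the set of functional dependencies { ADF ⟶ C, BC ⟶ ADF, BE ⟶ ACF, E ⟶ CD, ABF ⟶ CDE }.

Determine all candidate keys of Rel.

Attribute B never appears on the right-hand side of any dependency, so B must belong to every candidate key.
{B}⁺ = {B}, which is not all of the schema, so we must add further attributes.
{B, C}⁺: BC→ADF adds A, D, F; ABF→CDE adds E → {A, B, C, D, E, F}.
{B, E}⁺: BE→ACF adds A, C, F; E→CD adds D → {A, B, C, D, E, F}.
{A, B, F}⁺: ABF→CDE adds C, D, E → {A, B, C, D, E, F}.

BC; BE; ABF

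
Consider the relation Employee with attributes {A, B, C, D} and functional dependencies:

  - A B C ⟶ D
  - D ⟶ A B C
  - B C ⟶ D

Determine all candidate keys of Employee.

{D}⁺: D→ABC adds A, B, C → {A, B, C, D}.
{B, C}⁺: BC→D adds D; D→ABC adds A → {A, B, C, D}.
Any other superkey contains one of these as a subset, so there are no further candidate keys.

{D}, {B, C}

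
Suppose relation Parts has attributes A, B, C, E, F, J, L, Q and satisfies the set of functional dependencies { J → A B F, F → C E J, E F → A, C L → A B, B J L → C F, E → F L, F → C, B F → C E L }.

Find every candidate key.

Attribute Q never appears on the right-hand side of any dependency, so Q must belong to every candidate key.
{Q}⁺ = {Q}, which is not all of the schema, so we must add further attributes.
{E, Q}⁺: E→FL adds F, L; F→C adds C; F→CEJ adds J; EF→A adds A; CL→AB adds B → {A, B, C, E, F, J, L, Q}. Minimal: {Q}⁺ = {Q}; {E}⁺ = {A, B, C, E, F, J, L} — none reach the full schema.
{F, Q}⁺: F→CEJ adds C, E, J; EF→A adds A; E→FL adds L; J→ABF adds B → {A, B, C, E, F, J, L, Q}. Minimal: {Q}⁺ = {Q}; {F}⁺ = {A, B, C, E, F, J, L} — none reach the full schema.
{J, Q}⁺: J→ABF adds A, B, F; F→CEJ adds C, E; E→FL adds L → {A, B, C, E, F, J, L, Q}. Minimal: {Q}⁺ = {Q}; {J}⁺ = {A, B, C, E, F, J, L} — none reach the full schema.

{E, Q}, {F, Q}, {J, Q}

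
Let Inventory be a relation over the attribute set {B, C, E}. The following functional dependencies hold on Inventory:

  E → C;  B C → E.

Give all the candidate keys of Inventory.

BC; BE

Attribute B never appears on the right-hand side of any dependency, so B must belong to every candidate key.
{B}⁺ = {B}, which is not all of the schema, so we must add further attributes.
{B, C}⁺: BC→E adds E → {B, C, E}. Minimal: {C}⁺ = {C}; {B}⁺ = {B} — none reach the full schema.
{B, E}⁺: E→C adds C → {B, C, E}. Minimal: {E}⁺ = {C, E}; {B}⁺ = {B} — none reach the full schema.
Any other superkey contains one of these as a subset, so there are no further candidate keys.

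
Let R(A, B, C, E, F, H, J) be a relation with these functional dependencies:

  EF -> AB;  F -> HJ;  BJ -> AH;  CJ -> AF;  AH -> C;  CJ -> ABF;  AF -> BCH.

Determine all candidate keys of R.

{E, F}, {B, E, J}, {C, E, J}, {A, E, H, J}

Attribute E never appears on the right-hand side of any dependency, so E must belong to every candidate key.
{E}⁺ = {E}, which is not all of the schema, so we must add further attributes.
{E, F}⁺: EF→AB adds A, B; F→HJ adds H, J; AH→C adds C → {A, B, C, E, F, H, J}.
{B, E, J}⁺: BJ→AH adds A, H; AH→C adds C; CJ→ABF adds F → {A, B, C, E, F, H, J}.
{C, E, J}⁺: CJ→AF adds A, F; CJ→ABF adds B; AF→BCH adds H → {A, B, C, E, F, H, J}.
{A, E, H, J}⁺: AH→C adds C; CJ→ABF adds B, F → {A, B, C, E, F, H, J}.
Any other superkey contains one of these as a subset, so there are no further candidate keys.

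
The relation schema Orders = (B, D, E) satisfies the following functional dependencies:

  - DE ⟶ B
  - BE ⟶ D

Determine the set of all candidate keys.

{B, E}; {D, E}

Attribute E never appears on the right-hand side of any dependency, so E must belong to every candidate key.
{E}⁺ = {E}, which is not all of the schema, so we must add further attributes.
{B, E}⁺: BE→D adds D → {B, D, E}.
{D, E}⁺: DE→B adds B → {B, D, E}.
Any other superkey contains one of these as a subset, so there are no further candidate keys.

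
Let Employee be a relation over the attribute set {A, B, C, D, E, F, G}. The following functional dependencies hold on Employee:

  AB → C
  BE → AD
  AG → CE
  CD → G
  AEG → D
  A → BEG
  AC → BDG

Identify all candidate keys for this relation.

Attribute F never appears on the right-hand side of any dependency, so F must belong to every candidate key.
{F}⁺ = {F}, which is not all of the schema, so we must add further attributes.
{A, F}⁺: A→BEG adds B, E, G; AB→C adds C; BE→AD adds D → {A, B, C, D, E, F, G}. Minimal: {F}⁺ = {F}; {A}⁺ = {A, B, C, D, E, G} — none reach the full schema.
{B, E, F}⁺: BE→AD adds A, D; A→BEG adds G; AB→C adds C → {A, B, C, D, E, F, G}. Minimal: {E, F}⁺ = {E, F}; {B, F}⁺ = {B, F}; {B, E}⁺ = {A, B, C, D, E, G} — none reach the full schema.

{A, F}, {B, E, F}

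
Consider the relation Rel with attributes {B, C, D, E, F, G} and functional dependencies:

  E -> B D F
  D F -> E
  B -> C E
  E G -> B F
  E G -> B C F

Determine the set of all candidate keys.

(B, G), (E, G), (D, F, G)

Attribute G never appears on the right-hand side of any dependency, so G must belong to every candidate key.
{G}⁺ = {G}, which is not all of the schema, so we must add further attributes.
{B, G}⁺: B→CE adds C, E; EG→BF adds F; E→BDF adds D → {B, C, D, E, F, G}. Minimal: {G}⁺ = {G}; {B}⁺ = {B, C, D, E, F} — none reach the full schema.
{E, G}⁺: E→BDF adds B, D, F; B→CE adds C → {B, C, D, E, F, G}. Minimal: {G}⁺ = {G}; {E}⁺ = {B, C, D, E, F} — none reach the full schema.
{D, F, G}⁺: DF→E adds E; EG→BF adds B; EG→BCF adds C → {B, C, D, E, F, G}. Minimal: {F, G}⁺ = {F, G}; {D, G}⁺ = {D, G}; {D, F}⁺ = {B, C, D, E, F} — none reach the full schema.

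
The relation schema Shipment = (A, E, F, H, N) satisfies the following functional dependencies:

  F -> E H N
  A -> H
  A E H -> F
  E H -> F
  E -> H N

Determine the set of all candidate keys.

{A, E}⁺: A→H adds H; AEH→F adds F; E→HN adds N → {A, E, F, H, N}.
{A, F}⁺: F→EHN adds E, H, N → {A, E, F, H, N}.

AE; AF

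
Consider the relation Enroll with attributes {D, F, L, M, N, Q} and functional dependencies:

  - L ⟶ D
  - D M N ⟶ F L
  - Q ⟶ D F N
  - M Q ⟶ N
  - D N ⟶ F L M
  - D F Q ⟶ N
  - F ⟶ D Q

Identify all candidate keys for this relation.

{F}⁺: F→DQ adds D, Q; Q→DFN adds N; DN→FLM adds L, M → {D, F, L, M, N, Q}.
{Q}⁺: Q→DFN adds D, F, N; DN→FLM adds L, M → {D, F, L, M, N, Q}.
{D, N}⁺: DN→FLM adds F, L, M; F→DQ adds Q → {D, F, L, M, N, Q}.
{L, N}⁺: L→D adds D; DN→FLM adds F, M; F→DQ adds Q → {D, F, L, M, N, Q}.

{F}, {Q}, {D, N}, {L, N}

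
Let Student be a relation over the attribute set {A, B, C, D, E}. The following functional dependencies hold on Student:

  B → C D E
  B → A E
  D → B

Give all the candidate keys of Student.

{B}, {D}

{B}⁺: B→CDE adds C, D, E; B→AE adds A → {A, B, C, D, E}.
{D}⁺: D→B adds B; B→CDE adds C, E; B→AE adds A → {A, B, C, D, E}.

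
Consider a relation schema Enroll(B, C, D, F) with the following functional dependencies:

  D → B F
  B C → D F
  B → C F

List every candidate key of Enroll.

(B), (D)

{B}⁺: B→CF adds C, F; BC→DF adds D → {B, C, D, F}.
{D}⁺: D→BF adds B, F; B→CF adds C → {B, C, D, F}.
Any other superkey contains one of these as a subset, so there are no further candidate keys.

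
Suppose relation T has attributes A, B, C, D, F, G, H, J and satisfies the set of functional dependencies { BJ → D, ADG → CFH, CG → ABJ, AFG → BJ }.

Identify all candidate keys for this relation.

{C, G}, {A, D, G}, {A, F, G}, {A, B, G, J}

Attribute G never appears on the right-hand side of any dependency, so G must belong to every candidate key.
{G}⁺ = {G}, which is not all of the schema, so we must add further attributes.
{C, G}⁺: CG→ABJ adds A, B, J; BJ→D adds D; ADG→CFH adds F, H → {A, B, C, D, F, G, H, J}. Minimal: {G}⁺ = {G}; {C}⁺ = {C} — none reach the full schema.
{A, D, G}⁺: ADG→CFH adds C, F, H; CG→ABJ adds B, J → {A, B, C, D, F, G, H, J}. Minimal: {D, G}⁺ = {D, G}; {A, G}⁺ = {A, G}; {A, D}⁺ = {A, D} — none reach the full schema.
{A, F, G}⁺: AFG→BJ adds B, J; BJ→D adds D; ADG→CFH adds C, H → {A, B, C, D, F, G, H, J}. Minimal: {F, G}⁺ = {F, G}; {A, G}⁺ = {A, G}; {A, F}⁺ = {A, F} — none reach the full schema.
{A, B, G, J}⁺: BJ→D adds D; ADG→CFH adds C, F, H → {A, B, C, D, F, G, H, J}. Minimal: {B, G, J}⁺ = {B, D, G, J}; {A, G, J}⁺ = {A, G, J}; {A, B, J}⁺ = {A, B, D, J}; … — none reach the full schema.
Any other superkey contains one of these as a subset, so there are no further candidate keys.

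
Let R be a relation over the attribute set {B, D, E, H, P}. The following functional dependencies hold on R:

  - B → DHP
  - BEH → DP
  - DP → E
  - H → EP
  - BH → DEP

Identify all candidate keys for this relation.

(B)

Attribute B never appears on the right-hand side of any dependency, so B must belong to every candidate key.
{B}⁺ = {B, D, E, H, P}, which is all of the schema, so {B} is the only candidate key.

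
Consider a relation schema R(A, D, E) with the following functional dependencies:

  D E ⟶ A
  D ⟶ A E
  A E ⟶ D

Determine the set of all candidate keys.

{D}⁺: D→AE adds A, E → {A, D, E}.
{A, E}⁺: AE→D adds D → {A, D, E}. Minimal: {E}⁺ = {E}; {A}⁺ = {A} — none reach the full schema.
Any other superkey contains one of these as a subset, so there are no further candidate keys.

(D); (A, E)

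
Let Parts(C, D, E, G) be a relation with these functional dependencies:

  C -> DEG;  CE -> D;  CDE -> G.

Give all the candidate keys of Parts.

Attribute C never appears on the right-hand side of any dependency, so C must belong to every candidate key.
{C}⁺ = {C, D, E, G}, which is all of the schema, so {C} is the only candidate key.

{C}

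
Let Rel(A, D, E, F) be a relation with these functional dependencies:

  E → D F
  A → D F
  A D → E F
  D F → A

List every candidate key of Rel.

A, E, DF

{A}⁺: A→DF adds D, F; AD→EF adds E → {A, D, E, F}.
{E}⁺: E→DF adds D, F; DF→A adds A → {A, D, E, F}.
{D, F}⁺: DF→A adds A; AD→EF adds E → {A, D, E, F}. Minimal: {F}⁺ = {F}; {D}⁺ = {D} — none reach the full schema.
Any other superkey contains one of these as a subset, so there are no further candidate keys.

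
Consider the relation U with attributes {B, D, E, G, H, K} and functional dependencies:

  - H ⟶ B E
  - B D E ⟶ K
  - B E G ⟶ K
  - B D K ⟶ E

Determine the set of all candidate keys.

Attributes D, G, H never appear on any right-hand side, so every candidate key must contain {D, G, H}.
{D, G, H}⁺ = {B, D, E, G, H, K}, which is all of the schema, so {D, G, H} is the only candidate key.

{D, G, H}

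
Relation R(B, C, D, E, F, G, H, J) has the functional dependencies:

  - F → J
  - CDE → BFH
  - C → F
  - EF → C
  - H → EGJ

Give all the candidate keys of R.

{C, D, E}, {C, D, H}, {D, E, F}, {D, F, H}

Attribute D never appears on the right-hand side of any dependency, so D must belong to every candidate key.
{D}⁺ = {D}, which is not all of the schema, so we must add further attributes.
{C, D, E}⁺: CDE→BFH adds B, F, H; H→EGJ adds G, J → {B, C, D, E, F, G, H, J}. Minimal: {D, E}⁺ = {D, E}; {C, E}⁺ = {C, E, F, J}; {C, D}⁺ = {C, D, F, J} — none reach the full schema.
{C, D, H}⁺: C→F adds F; H→EGJ adds E, G, J; CDE→BFH adds B → {B, C, D, E, F, G, H, J}. Minimal: {D, H}⁺ = {D, E, G, H, J}; {C, H}⁺ = {C, E, F, G, H, J}; {C, D}⁺ = {C, D, F, J} — none reach the full schema.
{D, E, F}⁺: F→J adds J; EF→C adds C; CDE→BFH adds B, H; H→EGJ adds G → {B, C, D, E, F, G, H, J}. Minimal: {E, F}⁺ = {C, E, F, J}; {D, F}⁺ = {D, F, J}; {D, E}⁺ = {D, E} — none reach the full schema.
{D, F, H}⁺: F→J adds J; H→EGJ adds E, G; EF→C adds C; CDE→BFH adds B → {B, C, D, E, F, G, H, J}. Minimal: {F, H}⁺ = {C, E, F, G, H, J}; {D, H}⁺ = {D, E, G, H, J}; {D, F}⁺ = {D, F, J} — none reach the full schema.
Any other superkey contains one of these as a subset, so there are no further candidate keys.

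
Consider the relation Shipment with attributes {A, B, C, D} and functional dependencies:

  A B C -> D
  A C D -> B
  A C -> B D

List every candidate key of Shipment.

{A, C}⁺: AC→BD adds B, D → {A, B, C, D}. Minimal: {C}⁺ = {C}; {A}⁺ = {A} — none reach the full schema.
No other minimal superkey exists.

AC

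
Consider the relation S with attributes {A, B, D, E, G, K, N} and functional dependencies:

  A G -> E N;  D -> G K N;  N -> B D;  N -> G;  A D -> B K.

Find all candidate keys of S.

Attribute A never appears on the right-hand side of any dependency, so A must belong to every candidate key.
{A}⁺ = {A}, which is not all of the schema, so we must add further attributes.
{A, D}⁺: D→GKN adds G, K, N; N→BD adds B; AG→EN adds E → {A, B, D, E, G, K, N}. Minimal: {D}⁺ = {B, D, G, K, N}; {A}⁺ = {A} — none reach the full schema.
{A, G}⁺: AG→EN adds E, N; N→BD adds B, D; AD→BK adds K → {A, B, D, E, G, K, N}. Minimal: {G}⁺ = {G}; {A}⁺ = {A} — none reach the full schema.
{A, N}⁺: N→BD adds B, D; N→G adds G; AD→BK adds K; AG→EN adds E → {A, B, D, E, G, K, N}. Minimal: {N}⁺ = {B, D, G, K, N}; {A}⁺ = {A} — none reach the full schema.
Any other superkey contains one of these as a subset, so there are no further candidate keys.

AD, AG, AN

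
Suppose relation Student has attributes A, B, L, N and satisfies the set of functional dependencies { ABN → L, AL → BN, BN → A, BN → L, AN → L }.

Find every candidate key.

{A, L}, {A, N}, {B, N}

{A, L}⁺: AL→BN adds B, N → {A, B, L, N}.
{A, N}⁺: AN→L adds L; AL→BN adds B → {A, B, L, N}.
{B, N}⁺: BN→A adds A; BN→L adds L → {A, B, L, N}.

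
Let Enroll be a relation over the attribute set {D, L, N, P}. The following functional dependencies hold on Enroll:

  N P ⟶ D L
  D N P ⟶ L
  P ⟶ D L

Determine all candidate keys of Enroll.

{N, P}

Attributes N, P never appear on any right-hand side, so every candidate key must contain {N, P}.
{N, P}⁺ = {D, L, N, P}, which is all of the schema, so {N, P} is the only candidate key.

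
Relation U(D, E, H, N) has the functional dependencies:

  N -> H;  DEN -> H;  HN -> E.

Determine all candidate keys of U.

{D, N}⁺: N→H adds H; HN→E adds E → {D, E, H, N}. Minimal: {N}⁺ = {E, H, N}; {D}⁺ = {D} — none reach the full schema.
No other minimal superkey exists.

{D, N}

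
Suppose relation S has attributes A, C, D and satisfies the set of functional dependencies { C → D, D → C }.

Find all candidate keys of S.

{A, C}, {A, D}

Attribute A never appears on the right-hand side of any dependency, so A must belong to every candidate key.
{A}⁺ = {A}, which is not all of the schema, so we must add further attributes.
{A, C}⁺: C→D adds D → {A, C, D}.
{A, D}⁺: D→C adds C → {A, C, D}.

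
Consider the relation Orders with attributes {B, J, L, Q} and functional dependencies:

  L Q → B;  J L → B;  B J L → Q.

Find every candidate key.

Attributes J, L never appear on any right-hand side, so every candidate key must contain {J, L}.
{J, L}⁺ = {B, J, L, Q}, which is all of the schema, so {J, L} is the only candidate key.

JL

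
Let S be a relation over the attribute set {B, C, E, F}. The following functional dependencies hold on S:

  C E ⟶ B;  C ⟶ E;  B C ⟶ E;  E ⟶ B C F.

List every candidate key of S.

{C}⁺: C→E adds E; E→BCF adds B, F → {B, C, E, F}.
{E}⁺: E→BCF adds B, C, F → {B, C, E, F}.
Any other superkey contains one of these as a subset, so there are no further candidate keys.

{C}; {E}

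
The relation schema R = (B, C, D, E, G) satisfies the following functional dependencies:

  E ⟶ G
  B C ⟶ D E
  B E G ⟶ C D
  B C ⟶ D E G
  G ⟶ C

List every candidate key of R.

(B, C); (B, E); (B, G)

Attribute B never appears on the right-hand side of any dependency, so B must belong to every candidate key.
{B}⁺ = {B}, which is not all of the schema, so we must add further attributes.
{B, C}⁺: BC→DE adds D, E; BC→DEG adds G → {B, C, D, E, G}.
{B, E}⁺: E→G adds G; BEG→CD adds C, D → {B, C, D, E, G}.
{B, G}⁺: G→C adds C; BC→DE adds D, E → {B, C, D, E, G}.
Any other superkey contains one of these as a subset, so there are no further candidate keys.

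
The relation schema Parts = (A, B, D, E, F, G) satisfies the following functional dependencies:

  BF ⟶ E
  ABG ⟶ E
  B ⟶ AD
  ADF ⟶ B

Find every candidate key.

Attributes F, G never appear on any right-hand side, so every candidate key must contain {F, G}.
{F, G}⁺ = {F, G}, which is not all of the schema, so we must add further attributes.
{B, F, G}⁺: BF→E adds E; B→AD adds A, D → {A, B, D, E, F, G}.
{A, D, F, G}⁺: ADF→B adds B; BF→E adds E → {A, B, D, E, F, G}.
Any other superkey contains one of these as a subset, so there are no further candidate keys.

{B, F, G}; {A, D, F, G}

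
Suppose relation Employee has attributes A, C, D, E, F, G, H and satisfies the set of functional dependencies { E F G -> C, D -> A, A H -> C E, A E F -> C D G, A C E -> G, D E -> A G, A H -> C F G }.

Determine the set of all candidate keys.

{A, H}⁺: AH→CE adds C, E; ACE→G adds G; AH→CFG adds F; AEF→CDG adds D → {A, C, D, E, F, G, H}.
{D, H}⁺: D→A adds A; AH→CE adds C, E; ACE→G adds G; AH→CFG adds F → {A, C, D, E, F, G, H}.

{A, H}, {D, H}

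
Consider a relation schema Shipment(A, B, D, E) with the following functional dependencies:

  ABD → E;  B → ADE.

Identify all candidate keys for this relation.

{B}

Attribute B never appears on the right-hand side of any dependency, so B must belong to every candidate key.
{B}⁺ = {A, B, D, E}, which is all of the schema, so {B} is the only candidate key.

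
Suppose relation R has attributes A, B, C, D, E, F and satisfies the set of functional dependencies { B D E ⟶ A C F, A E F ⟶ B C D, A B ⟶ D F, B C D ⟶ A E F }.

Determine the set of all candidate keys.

ABC, ABE, AEF, BCD, BDE

{A, B, C}⁺: AB→DF adds D, F; BCD→AEF adds E → {A, B, C, D, E, F}. Minimal: {B, C}⁺ = {B, C}; {A, C}⁺ = {A, C}; {A, B}⁺ = {A, B, D, F} — none reach the full schema.
{A, B, E}⁺: AB→DF adds D, F; BDE→ACF adds C → {A, B, C, D, E, F}. Minimal: {B, E}⁺ = {B, E}; {A, E}⁺ = {A, E}; {A, B}⁺ = {A, B, D, F} — none reach the full schema.
{A, E, F}⁺: AEF→BCD adds B, C, D → {A, B, C, D, E, F}. Minimal: {E, F}⁺ = {E, F}; {A, F}⁺ = {A, F}; {A, E}⁺ = {A, E} — none reach the full schema.
{B, C, D}⁺: BCD→AEF adds A, E, F → {A, B, C, D, E, F}. Minimal: {C, D}⁺ = {C, D}; {B, D}⁺ = {B, D}; {B, C}⁺ = {B, C} — none reach the full schema.
{B, D, E}⁺: BDE→ACF adds A, C, F → {A, B, C, D, E, F}. Minimal: {D, E}⁺ = {D, E}; {B, E}⁺ = {B, E}; {B, D}⁺ = {B, D} — none reach the full schema.
Any other superkey contains one of these as a subset, so there are no further candidate keys.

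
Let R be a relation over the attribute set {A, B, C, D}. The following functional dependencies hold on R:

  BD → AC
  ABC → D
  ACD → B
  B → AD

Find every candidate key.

{B}⁺: B→AD adds A, D; BD→AC adds C → {A, B, C, D}.
{A, C, D}⁺: ACD→B adds B → {A, B, C, D}.
Any other superkey contains one of these as a subset, so there are no further candidate keys.

B, ACD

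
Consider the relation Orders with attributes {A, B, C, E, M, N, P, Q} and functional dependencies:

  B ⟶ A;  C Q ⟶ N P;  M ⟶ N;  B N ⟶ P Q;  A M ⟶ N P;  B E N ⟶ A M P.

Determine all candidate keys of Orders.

Attributes B, C, E never appear on any right-hand side, so every candidate key must contain {B, C, E}.
{B, C, E}⁺ = {A, B, C, E}, which is not all of the schema, so we must add further attributes.
{B, C, E, M}⁺: B→A adds A; M→N adds N; BN→PQ adds P, Q → {A, B, C, E, M, N, P, Q}.
{B, C, E, N}⁺: B→A adds A; BN→PQ adds P, Q; BEN→AMP adds M → {A, B, C, E, M, N, P, Q}.
{B, C, E, Q}⁺: B→A adds A; CQ→NP adds N, P; BEN→AMP adds M → {A, B, C, E, M, N, P, Q}.

{B, C, E, M}; {B, C, E, N}; {B, C, E, Q}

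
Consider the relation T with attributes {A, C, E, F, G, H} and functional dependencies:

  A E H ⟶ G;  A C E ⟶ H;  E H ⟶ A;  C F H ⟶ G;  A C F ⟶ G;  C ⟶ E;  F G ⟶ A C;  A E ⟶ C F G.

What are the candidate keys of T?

{A, C}⁺: C→E adds E; AE→CFG adds F, G; ACE→H adds H → {A, C, E, F, G, H}.
{A, E}⁺: AE→CFG adds C, F, G; ACE→H adds H → {A, C, E, F, G, H}.
{C, H}⁺: C→E adds E; EH→A adds A; AE→CFG adds F, G → {A, C, E, F, G, H}.
{E, H}⁺: EH→A adds A; AE→CFG adds C, F, G → {A, C, E, F, G, H}.
{F, G}⁺: FG→AC adds A, C; C→E adds E; ACE→H adds H → {A, C, E, F, G, H}.
Any other superkey contains one of these as a subset, so there are no further candidate keys.

{A, C}, {A, E}, {C, H}, {E, H}, {F, G}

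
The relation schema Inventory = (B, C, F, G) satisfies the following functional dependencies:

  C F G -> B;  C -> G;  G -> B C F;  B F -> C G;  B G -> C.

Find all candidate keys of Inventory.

(C), (G), (B, F)

{C}⁺: C→G adds G; G→BCF adds B, F → {B, C, F, G}.
{G}⁺: G→BCF adds B, C, F → {B, C, F, G}.
{B, F}⁺: BF→CG adds C, G → {B, C, F, G}. Minimal: {F}⁺ = {F}; {B}⁺ = {B} — none reach the full schema.
Any other superkey contains one of these as a subset, so there are no further candidate keys.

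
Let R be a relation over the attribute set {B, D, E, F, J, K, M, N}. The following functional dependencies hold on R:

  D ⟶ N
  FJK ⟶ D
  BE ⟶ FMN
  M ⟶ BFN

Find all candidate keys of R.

{B, E, J, K}, {E, J, K, M}

Attributes E, J, K never appear on any right-hand side, so every candidate key must contain {E, J, K}.
{E, J, K}⁺ = {E, J, K}, which is not all of the schema, so we must add further attributes.
{B, E, J, K}⁺: BE→FMN adds F, M, N; FJK→D adds D → {B, D, E, F, J, K, M, N}.
{E, J, K, M}⁺: M→BFN adds B, F, N; FJK→D adds D → {B, D, E, F, J, K, M, N}.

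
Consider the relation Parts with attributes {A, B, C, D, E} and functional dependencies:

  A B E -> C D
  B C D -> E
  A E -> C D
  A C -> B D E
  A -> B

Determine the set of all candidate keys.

Attribute A never appears on the right-hand side of any dependency, so A must belong to every candidate key.
{A}⁺ = {A, B}, which is not all of the schema, so we must add further attributes.
{A, C}⁺: AC→BDE adds B, D, E → {A, B, C, D, E}.
{A, E}⁺: AE→CD adds C, D; AC→BDE adds B → {A, B, C, D, E}.

{A, C}, {A, E}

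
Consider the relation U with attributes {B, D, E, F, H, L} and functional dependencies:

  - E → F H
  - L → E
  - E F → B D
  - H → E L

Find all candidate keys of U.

{E}⁺: E→FH adds F, H; EF→BD adds B, D; H→EL adds L → {B, D, E, F, H, L}.
{H}⁺: H→EL adds E, L; E→FH adds F; EF→BD adds B, D → {B, D, E, F, H, L}.
{L}⁺: L→E adds E; E→FH adds F, H; EF→BD adds B, D → {B, D, E, F, H, L}.
Any other superkey contains one of these as a subset, so there are no further candidate keys.

{E}, {H}, {L}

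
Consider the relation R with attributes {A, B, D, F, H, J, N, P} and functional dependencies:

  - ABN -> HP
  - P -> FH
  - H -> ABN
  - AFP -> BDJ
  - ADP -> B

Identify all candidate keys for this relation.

{H}⁺: H→ABN adds A, B, N; ABN→HP adds P; P→FH adds F; AFP→BDJ adds D, J → {A, B, D, F, H, J, N, P}.
{P}⁺: P→FH adds F, H; H→ABN adds A, B, N; AFP→BDJ adds D, J → {A, B, D, F, H, J, N, P}.
{A, B, N}⁺: ABN→HP adds H, P; P→FH adds F; AFP→BDJ adds D, J → {A, B, D, F, H, J, N, P}.

(H); (P); (A, B, N)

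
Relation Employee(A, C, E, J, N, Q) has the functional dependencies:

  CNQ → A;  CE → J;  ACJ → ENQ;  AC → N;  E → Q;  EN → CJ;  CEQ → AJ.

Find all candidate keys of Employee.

{C, E}, {E, N}, {A, C, J}, {C, J, N, Q}

{C, E}⁺: CE→J adds J; E→Q adds Q; CEQ→AJ adds A; ACJ→ENQ adds N → {A, C, E, J, N, Q}. Minimal: {E}⁺ = {E, Q}; {C}⁺ = {C} — none reach the full schema.
{E, N}⁺: E→Q adds Q; EN→CJ adds C, J; CEQ→AJ adds A → {A, C, E, J, N, Q}. Minimal: {N}⁺ = {N}; {E}⁺ = {E, Q} — none reach the full schema.
{A, C, J}⁺: ACJ→ENQ adds E, N, Q → {A, C, E, J, N, Q}. Minimal: {C, J}⁺ = {C, J}; {A, J}⁺ = {A, J}; {A, C}⁺ = {A, C, N} — none reach the full schema.
{C, J, N, Q}⁺: CNQ→A adds A; ACJ→ENQ adds E → {A, C, E, J, N, Q}. Minimal: {J, N, Q}⁺ = {J, N, Q}; {C, N, Q}⁺ = {A, C, N, Q}; {C, J, Q}⁺ = {C, J, Q}; … — none reach the full schema.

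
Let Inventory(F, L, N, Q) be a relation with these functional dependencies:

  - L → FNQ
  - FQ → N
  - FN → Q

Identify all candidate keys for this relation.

Attribute L never appears on the right-hand side of any dependency, so L must belong to every candidate key.
{L}⁺ = {F, L, N, Q}, which is all of the schema, so {L} is the only candidate key.

L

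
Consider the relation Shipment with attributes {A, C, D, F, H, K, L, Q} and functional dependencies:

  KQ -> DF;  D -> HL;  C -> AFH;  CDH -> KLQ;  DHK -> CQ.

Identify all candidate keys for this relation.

{C, D}⁺: D→HL adds H, L; C→AFH adds A, F; CDH→KLQ adds K, Q → {A, C, D, F, H, K, L, Q}. Minimal: {D}⁺ = {D, H, L}; {C}⁺ = {A, C, F, H} — none reach the full schema.
{D, K}⁺: D→HL adds H, L; DHK→CQ adds C, Q; KQ→DF adds F; C→AFH adds A → {A, C, D, F, H, K, L, Q}. Minimal: {K}⁺ = {K}; {D}⁺ = {D, H, L} — none reach the full schema.
{K, Q}⁺: KQ→DF adds D, F; D→HL adds H, L; DHK→CQ adds C; C→AFH adds A → {A, C, D, F, H, K, L, Q}. Minimal: {Q}⁺ = {Q}; {K}⁺ = {K} — none reach the full schema.

{C, D}; {D, K}; {K, Q}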